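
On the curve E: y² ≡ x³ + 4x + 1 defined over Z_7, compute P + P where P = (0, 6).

(4, 2)

tangent at (0, 6): λ = (3·0² + 4)/(2·6) ≡ 4/5. 5⁻¹ ≡ 3 (mod 7) since 5·3 = 15 ≡ 1, so λ ≡ 4·3 ≡ 5.
  x = λ² - 0 - 0 = 25 - 0 ≡ 4; y = λ·(0 - 4) - 6 ≡ 2. → (4, 2)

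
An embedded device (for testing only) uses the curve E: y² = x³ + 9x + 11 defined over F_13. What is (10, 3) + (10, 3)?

tangent at (10, 3): λ = (3·10² + 9)/(2·3) ≡ 10/6. 6⁻¹ ≡ 11 (mod 13), so λ ≡ 10·11 ≡ 6.
  x = λ² - 10 - 10 = 36 - 20 ≡ 3; y = λ·(10 - 3) - 3 ≡ 0. → (3, 0)

(3, 0)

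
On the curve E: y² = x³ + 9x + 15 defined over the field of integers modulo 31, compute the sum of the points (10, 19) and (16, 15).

(10, 19) + (16, 15). λ = (15 - 19)/(16 - 10) ≡ 27/6 mod 31. 6⁻¹ ≡ 26 (mod 31), so λ ≡ 20.
  x = λ² - 10 - 16 = 400 - 26 ≡ 2; y = λ·(10 - 2) - 19 ≡ 17. → (2, 17)

(2, 17)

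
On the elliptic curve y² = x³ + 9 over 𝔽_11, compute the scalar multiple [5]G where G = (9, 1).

Repeated addition: build up to 5G.
2G: tangent at (9, 1): λ = (3·9² + 0)/(2·1) ≡ 1/2. 2⁻¹ ≡ 6 (mod 11), so λ ≡ 1·6 ≡ 6.
  x = λ² - 9 - 9 = 36 - 18 ≡ 7; y = λ·(9 - 7) - 1 ≡ 0. → (7, 0)
3G: (7, 0) + (9, 1). λ = (1 - 0)/(9 - 7) ≡ 1/2 mod 11. 2⁻¹ ≡ 6 (mod 11), so λ ≡ 6.
  x = λ² - 7 - 9 = 36 - 16 ≡ 9; y = λ·(7 - 9) - 0 ≡ 10. → (9, 10)
4G: (9, 10) + (9, 1): same x and y₁ ≡ -y₂, so the sum is O.
5G: O + (9, 1) = (9, 1) (identity).

(9, 1)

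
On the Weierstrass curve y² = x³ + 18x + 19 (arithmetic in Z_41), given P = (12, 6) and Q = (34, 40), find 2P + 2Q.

First 2P:
Repeated addition: build up to 2P.
2P: tangent at (12, 6): λ = (3·12² + 18)/(2·6) ≡ 40/12. 12⁻¹ ≡ 24 (mod 41), so λ ≡ 40·24 ≡ 17.
  x = λ² - 12 - 12 = 289 - 24 ≡ 19; y = λ·(12 - 19) - 6 ≡ 39. → (19, 39)
2P = (19, 39).
Next 2Q:
Repeated addition: build up to 2Q.
2Q: tangent at (34, 40): λ = (3·34² + 18)/(2·40) ≡ 1/39. 39⁻¹ ≡ 20 (mod 41) since 39·20 = 780 ≡ 1, so λ ≡ 1·20 ≡ 20.
  x = λ² - 34 - 34 = 400 - 68 ≡ 4; y = λ·(34 - 4) - 40 ≡ 27. → (4, 27)
2Q = (4, 27).
Finally 2P + 2Q:
(19, 39) + (4, 27). λ = (27 - 39)/(4 - 19) ≡ 29/26 mod 41. 26⁻¹ ≡ 30 (mod 41) since 26·30 = 780 ≡ 1, so λ ≡ 9.
  x = λ² - 19 - 4 = 81 - 23 ≡ 17; y = λ·(19 - 17) - 39 ≡ 20. → (17, 20)

(17, 20)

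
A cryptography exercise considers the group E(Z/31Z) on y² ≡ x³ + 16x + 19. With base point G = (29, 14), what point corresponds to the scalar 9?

(7, 3)

Double-and-add on 9 = (1001)₂. Start with G = (29, 14) for the leading 1-bit.
double: tangent at (29, 14): λ = (3·29² + 16)/(2·14) ≡ 28/28. 28⁻¹ ≡ 10 (mod 31) since 28·10 = 280 ≡ 1, so λ ≡ 28·10 ≡ 1.
  x = λ² - 29 - 29 = 1 - 58 ≡ 5; y = λ·(29 - 5) - 14 ≡ 10. → (5, 10)
double: tangent at (5, 10): λ = (3·5² + 16)/(2·10) ≡ 29/20. 20⁻¹ ≡ 14 (mod 31), so λ ≡ 29·14 ≡ 3.
  x = λ² - 5 - 5 = 9 - 10 ≡ 30; y = λ·(5 - 30) - 10 ≡ 8. → (30, 8)
double: tangent at (30, 8): λ = (3·30² + 16)/(2·8) ≡ 19/16. 16⁻¹ ≡ 2 (mod 31) since 16·2 = 32 ≡ 1, so λ ≡ 19·2 ≡ 7.
  x = λ² - 30 - 30 = 49 - 60 ≡ 20; y = λ·(30 - 20) - 8 ≡ 0. → (20, 0)
add G: (20, 0) + (29, 14). λ = (14 - 0)/(29 - 20) ≡ 14/9 mod 31. 9⁻¹ ≡ 7 (mod 31), so λ ≡ 5.
  x = λ² - 20 - 29 = 25 - 49 ≡ 7; y = λ·(20 - 7) - 0 ≡ 3. → (7, 3)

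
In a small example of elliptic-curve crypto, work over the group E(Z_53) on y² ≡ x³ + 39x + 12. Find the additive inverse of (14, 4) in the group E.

(14, 49)

-(14, 4) = (14, -4 mod 53) = (14, 49).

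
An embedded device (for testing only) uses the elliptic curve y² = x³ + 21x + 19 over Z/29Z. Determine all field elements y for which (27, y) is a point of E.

none

x³ + 21x + 19 = 20269 ≡ 27 (mod 29).
27 is a non-residue mod 29; no y exists.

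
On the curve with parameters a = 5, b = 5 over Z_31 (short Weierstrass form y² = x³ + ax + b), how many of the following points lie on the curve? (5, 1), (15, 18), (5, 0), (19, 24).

2

(5, 1): 1² ≡ 1, rhs ≡ 0 → off.
(15, 18): 18² ≡ 14, rhs ≡ 14 → on.
(5, 0): 0² ≡ 0, rhs ≡ 0 → on.
(19, 24): 24² ≡ 18, rhs ≡ 15 → off.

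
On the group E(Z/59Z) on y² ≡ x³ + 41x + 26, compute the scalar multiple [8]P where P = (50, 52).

Repeated addition: build up to 8P.
2P: tangent at (50, 52): λ = (3·50² + 41)/(2·52) ≡ 48/45. 45⁻¹ ≡ 21 (mod 59), so λ ≡ 48·21 ≡ 5.
  x = λ² - 50 - 50 = 25 - 100 ≡ 43; y = λ·(50 - 43) - 52 ≡ 42. → (43, 42)
3P: (43, 42) + (50, 52). λ = (52 - 42)/(50 - 43) ≡ 10/7 mod 59. 7⁻¹ ≡ 17 (mod 59), so λ ≡ 52.
  x = λ² - 43 - 50 = 2704 - 93 ≡ 15; y = λ·(43 - 15) - 42 ≡ 57. → (15, 57)
4P: (15, 57) + (50, 52). λ = (52 - 57)/(50 - 15) ≡ 54/35 mod 59. 35⁻¹ ≡ 27 (mod 59) since 35·27 = 945 ≡ 1, so λ ≡ 42.
  x = λ² - 15 - 50 = 1764 - 65 ≡ 47; y = λ·(15 - 47) - 57 ≡ 15. → (47, 15)
5P: (47, 15) + (50, 52). λ = (52 - 15)/(50 - 47) ≡ 37/3 mod 59. 3⁻¹ ≡ 20 (mod 59) since 3·20 = 60 ≡ 1, so λ ≡ 32.
  x = λ² - 47 - 50 = 1024 - 97 ≡ 42; y = λ·(47 - 42) - 15 ≡ 27. → (42, 27)
6P: (42, 27) + (50, 52). λ = (52 - 27)/(50 - 42) ≡ 25/8 mod 59. 8⁻¹ ≡ 37 (mod 59), so λ ≡ 40.
  x = λ² - 42 - 50 = 1600 - 92 ≡ 33; y = λ·(42 - 33) - 27 ≡ 38. → (33, 38)
7P: (33, 38) + (50, 52). λ = (52 - 38)/(50 - 33) ≡ 14/17 mod 59. 17⁻¹ ≡ 7 (mod 59) since 17·7 = 119 ≡ 1, so λ ≡ 39.
  x = λ² - 33 - 50 = 1521 - 83 ≡ 22; y = λ·(33 - 22) - 38 ≡ 37. → (22, 37)
8P: (22, 37) + (50, 52). λ = (52 - 37)/(50 - 22) ≡ 15/28 mod 59. 28⁻¹ ≡ 19 (mod 59) since 28·19 = 532 ≡ 1, so λ ≡ 49.
  x = λ² - 22 - 50 = 2401 - 72 ≡ 28; y = λ·(22 - 28) - 37 ≡ 23. → (28, 23)

(28, 23)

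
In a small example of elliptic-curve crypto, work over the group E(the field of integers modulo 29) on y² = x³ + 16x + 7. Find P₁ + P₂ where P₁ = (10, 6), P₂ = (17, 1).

(10, 6) + (17, 1). λ = (1 - 6)/(17 - 10) ≡ 24/7 mod 29. 7⁻¹ ≡ 25 (mod 29), so λ ≡ 20.
  x = λ² - 10 - 17 = 400 - 27 ≡ 25; y = λ·(10 - 25) - 6 ≡ 13. → (25, 13)

(25, 13)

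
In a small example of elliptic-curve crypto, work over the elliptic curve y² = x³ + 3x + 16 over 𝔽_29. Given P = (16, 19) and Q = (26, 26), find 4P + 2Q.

(2, 1)

First 4P:
Double-and-add on 4 = (100)₂. Start with P = (16, 19) for the leading 1-bit.
double: tangent at (16, 19): λ = (3·16² + 3)/(2·19) ≡ 17/9. 9⁻¹ ≡ 13 (mod 29), so λ ≡ 17·13 ≡ 18.
  x = λ² - 16 - 16 = 324 - 32 ≡ 2; y = λ·(16 - 2) - 19 ≡ 1. → (2, 1)
double: tangent at (2, 1): λ = (3·2² + 3)/(2·1) ≡ 15/2. 2⁻¹ ≡ 15 (mod 29), so λ ≡ 15·15 ≡ 22.
  x = λ² - 2 - 2 = 484 - 4 ≡ 16; y = λ·(2 - 16) - 1 ≡ 10. → (16, 10)
4P = (16, 10).
Next 2Q:
Repeated addition: build up to 2Q.
2Q: tangent at (26, 26): λ = (3·26² + 3)/(2·26) ≡ 1/23. 23⁻¹ ≡ 24 (mod 29) since 23·24 = 552 ≡ 1, so λ ≡ 1·24 ≡ 24.
  x = λ² - 26 - 26 = 576 - 52 ≡ 2; y = λ·(26 - 2) - 26 ≡ 28. → (2, 28)
2Q = (2, 28).
Finally 4P + 2Q:
(16, 10) + (2, 28). λ = (28 - 10)/(2 - 16) ≡ 18/15 mod 29. 15⁻¹ ≡ 2 (mod 29), so λ ≡ 7.
  x = λ² - 16 - 2 = 49 - 18 ≡ 2; y = λ·(16 - 2) - 10 ≡ 1. → (2, 1)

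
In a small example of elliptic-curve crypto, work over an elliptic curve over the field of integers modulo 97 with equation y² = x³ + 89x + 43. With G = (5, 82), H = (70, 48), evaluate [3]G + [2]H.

First 3G:
Repeated addition: build up to 3G.
2G: tangent at (5, 82): λ = (3·5² + 89)/(2·82) ≡ 67/67. 67⁻¹ ≡ 42 (mod 97) since 67·42 = 2814 ≡ 1, so λ ≡ 67·42 ≡ 1.
  x = λ² - 5 - 5 = 1 - 10 ≡ 88; y = λ·(5 - 88) - 82 ≡ 29. → (88, 29)
3G: (88, 29) + (5, 82). λ = (82 - 29)/(5 - 88) ≡ 53/14 mod 97. 14⁻¹ ≡ 7 (mod 97), so λ ≡ 80.
  x = λ² - 88 - 5 = 6400 - 93 ≡ 2; y = λ·(88 - 2) - 29 ≡ 61. → (2, 61)
3G = (2, 61).
Next 2H:
Repeated addition: build up to 2H.
2H: tangent at (70, 48): λ = (3·70² + 89)/(2·48) ≡ 45/96. 96⁻¹ ≡ 96 (mod 97), so λ ≡ 45·96 ≡ 52.
  x = λ² - 70 - 70 = 2704 - 140 ≡ 42; y = λ·(70 - 42) - 48 ≡ 50. → (42, 50)
2H = (42, 50).
Finally 3G + 2H:
(2, 61) + (42, 50). λ = (50 - 61)/(42 - 2) ≡ 86/40 mod 97. 40⁻¹ ≡ 17 (mod 97) since 40·17 = 680 ≡ 1, so λ ≡ 7.
  x = λ² - 2 - 42 = 49 - 44 ≡ 5; y = λ·(2 - 5) - 61 ≡ 15. → (5, 15)

(5, 15)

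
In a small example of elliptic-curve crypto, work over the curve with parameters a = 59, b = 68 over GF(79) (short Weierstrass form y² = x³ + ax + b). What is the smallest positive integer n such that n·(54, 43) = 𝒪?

4

2P: tangent at (54, 43): λ = (3·54² + 59)/(2·43) ≡ 38/7. 7⁻¹ ≡ 34 (mod 79) since 7·34 = 238 ≡ 1, so λ ≡ 38·34 ≡ 28.
  x = λ² - 54 - 54 = 784 - 108 ≡ 44; y = λ·(54 - 44) - 43 ≡ 0. → (44, 0)
3P: (44, 0) + (54, 43). λ = (43 - 0)/(54 - 44) ≡ 43/10 mod 79. 10⁻¹ ≡ 8 (mod 79), so λ ≡ 28.
  x = λ² - 44 - 54 = 784 - 98 ≡ 54; y = λ·(44 - 54) - 0 ≡ 36. → (54, 36)
4P: (54, 36) + (54, 43): same x and y₁ ≡ -y₂, so the sum is 𝒪.
4P = 𝒪, so the order is 4.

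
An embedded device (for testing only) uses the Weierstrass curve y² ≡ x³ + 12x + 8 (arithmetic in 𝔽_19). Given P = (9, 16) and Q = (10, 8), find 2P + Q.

First 2P:
Repeated addition: build up to 2P.
2P: tangent at (9, 16): λ = (3·9² + 12)/(2·16) ≡ 8/13. 13⁻¹ ≡ 3 (mod 19) since 13·3 = 39 ≡ 1, so λ ≡ 8·3 ≡ 5.
  x = λ² - 9 - 9 = 25 - 18 ≡ 7; y = λ·(9 - 7) - 16 ≡ 13. → (7, 13)
2P = (7, 13).
Finally 2P + Q:
(7, 13) + (10, 8). λ = (8 - 13)/(10 - 7) ≡ 14/3 mod 19. 3⁻¹ ≡ 13 (mod 19), so λ ≡ 11.
  x = λ² - 7 - 10 = 121 - 17 ≡ 9; y = λ·(7 - 9) - 13 ≡ 3. → (9, 3)

(9, 3)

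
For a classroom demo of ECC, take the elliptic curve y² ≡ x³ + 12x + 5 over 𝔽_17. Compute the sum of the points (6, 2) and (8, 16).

(6, 2) + (8, 16). λ = (16 - 2)/(8 - 6) ≡ 14/2 mod 17. 2⁻¹ ≡ 9 (mod 17), so λ ≡ 7.
  x = λ² - 6 - 8 = 49 - 14 ≡ 1; y = λ·(6 - 1) - 2 ≡ 16. → (1, 16)

(1, 16)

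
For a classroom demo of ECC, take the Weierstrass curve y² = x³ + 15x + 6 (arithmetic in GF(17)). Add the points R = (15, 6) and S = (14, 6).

(15, 6) + (14, 6). λ = (6 - 6)/(14 - 15) ≡ 0/16 mod 17. 16⁻¹ ≡ 16 (mod 17) since 16·16 = 256 ≡ 1, so λ ≡ 0.
  x = λ² - 15 - 14 = 0 - 29 ≡ 5; y = λ·(15 - 5) - 6 ≡ 11. → (5, 11)

(5, 11)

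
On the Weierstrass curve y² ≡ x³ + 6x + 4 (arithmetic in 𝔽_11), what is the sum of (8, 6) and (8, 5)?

O

The two points share x = 8 and their y-coordinates satisfy 6 + 5 ≡ 0 (mod 11), so they are inverses. Their sum is O.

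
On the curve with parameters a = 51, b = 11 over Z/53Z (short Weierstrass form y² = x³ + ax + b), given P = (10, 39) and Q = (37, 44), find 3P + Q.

(50, 34)

First 3P:
Repeated addition: build up to 3P.
2P: tangent at (10, 39): λ = (3·10² + 51)/(2·39) ≡ 33/25. 25⁻¹ ≡ 17 (mod 53), so λ ≡ 33·17 ≡ 31.
  x = λ² - 10 - 10 = 961 - 20 ≡ 40; y = λ·(10 - 40) - 39 ≡ 38. → (40, 38)
3P: (40, 38) + (10, 39). λ = (39 - 38)/(10 - 40) ≡ 1/23 mod 53. 23⁻¹ ≡ 30 (mod 53) since 23·30 = 690 ≡ 1, so λ ≡ 30.
  x = λ² - 40 - 10 = 900 - 50 ≡ 2; y = λ·(40 - 2) - 38 ≡ 42. → (2, 42)
3P = (2, 42).
Finally 3P + Q:
(2, 42) + (37, 44). λ = (44 - 42)/(37 - 2) ≡ 2/35 mod 53. 35⁻¹ ≡ 50 (mod 53), so λ ≡ 47.
  x = λ² - 2 - 37 = 2209 - 39 ≡ 50; y = λ·(2 - 50) - 42 ≡ 34. → (50, 34)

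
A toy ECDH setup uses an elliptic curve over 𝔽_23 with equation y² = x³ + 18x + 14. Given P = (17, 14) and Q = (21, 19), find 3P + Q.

First 3P:
Repeated addition: build up to 3P.
2P: tangent at (17, 14): λ = (3·17² + 18)/(2·14) ≡ 11/5. 5⁻¹ ≡ 14 (mod 23), so λ ≡ 11·14 ≡ 16.
  x = λ² - 17 - 17 = 256 - 34 ≡ 15; y = λ·(17 - 15) - 14 ≡ 18. → (15, 18)
3P: (15, 18) + (17, 14). λ = (14 - 18)/(17 - 15) ≡ 19/2 mod 23. 2⁻¹ ≡ 12 (mod 23) since 2·12 = 24 ≡ 1, so λ ≡ 21.
  x = λ² - 15 - 17 = 441 - 32 ≡ 18; y = λ·(15 - 18) - 18 ≡ 11. → (18, 11)
3P = (18, 11).
Finally 3P + Q:
(18, 11) + (21, 19). λ = (19 - 11)/(21 - 18) ≡ 8/3 mod 23. 3⁻¹ ≡ 8 (mod 23), so λ ≡ 18.
  x = λ² - 18 - 21 = 324 - 39 ≡ 9; y = λ·(18 - 9) - 11 ≡ 13. → (9, 13)

(9, 13)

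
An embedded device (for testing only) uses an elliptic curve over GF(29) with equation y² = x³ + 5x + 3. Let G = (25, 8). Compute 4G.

Double-and-add on 4 = (100)₂. Start with G = (25, 8) for the leading 1-bit.
double: tangent at (25, 8): λ = (3·25² + 5)/(2·8) ≡ 24/16. 16⁻¹ ≡ 20 (mod 29), so λ ≡ 24·20 ≡ 16.
  x = λ² - 25 - 25 = 256 - 50 ≡ 3; y = λ·(25 - 3) - 8 ≡ 25. → (3, 25)
double: tangent at (3, 25): λ = (3·3² + 5)/(2·25) ≡ 3/21. 21⁻¹ ≡ 18 (mod 29) since 21·18 = 378 ≡ 1, so λ ≡ 3·18 ≡ 25.
  x = λ² - 3 - 3 = 625 - 6 ≡ 10; y = λ·(3 - 10) - 25 ≡ 3. → (10, 3)

(10, 3)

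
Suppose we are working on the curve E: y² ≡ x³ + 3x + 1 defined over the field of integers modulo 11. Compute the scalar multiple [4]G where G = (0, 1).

(5, 3)

Repeated addition: build up to 4G.
2G: tangent at (0, 1): λ = (3·0² + 3)/(2·1) ≡ 3/2. 2⁻¹ ≡ 6 (mod 11) since 2·6 = 12 ≡ 1, so λ ≡ 3·6 ≡ 7.
  x = λ² - 0 - 0 = 49 - 0 ≡ 5; y = λ·(0 - 5) - 1 ≡ 8. → (5, 8)
3G: (5, 8) + (0, 1). λ = (1 - 8)/(0 - 5) ≡ 4/6 mod 11. 6⁻¹ ≡ 2 (mod 11), so λ ≡ 8.
  x = λ² - 5 - 0 = 64 - 5 ≡ 4; y = λ·(5 - 4) - 8 ≡ 0. → (4, 0)
4G: (4, 0) + (0, 1). λ = (1 - 0)/(0 - 4) ≡ 1/7 mod 11. 7⁻¹ ≡ 8 (mod 11), so λ ≡ 8.
  x = λ² - 4 - 0 = 64 - 4 ≡ 5; y = λ·(4 - 5) - 0 ≡ 3. → (5, 3)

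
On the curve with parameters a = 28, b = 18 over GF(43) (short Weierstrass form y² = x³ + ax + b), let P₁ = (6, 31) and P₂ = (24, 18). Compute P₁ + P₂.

(6, 31) + (24, 18). λ = (18 - 31)/(24 - 6) ≡ 30/18 mod 43. 18⁻¹ ≡ 12 (mod 43), so λ ≡ 16.
  x = λ² - 6 - 24 = 256 - 30 ≡ 11; y = λ·(6 - 11) - 31 ≡ 18. → (11, 18)

(11, 18)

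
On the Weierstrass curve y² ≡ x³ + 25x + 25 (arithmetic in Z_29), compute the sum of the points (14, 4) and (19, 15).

(14, 4) + (19, 15). λ = (15 - 4)/(19 - 14) ≡ 11/5 mod 29. 5⁻¹ ≡ 6 (mod 29) since 5·6 = 30 ≡ 1, so λ ≡ 8.
  x = λ² - 14 - 19 = 64 - 33 ≡ 2; y = λ·(14 - 2) - 4 ≡ 5. → (2, 5)

(2, 5)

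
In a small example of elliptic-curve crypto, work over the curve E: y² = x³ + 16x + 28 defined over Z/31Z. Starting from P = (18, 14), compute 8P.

Double-and-add on 8 = (1000)₂. Start with P = (18, 14) for the leading 1-bit.
double: tangent at (18, 14): λ = (3·18² + 16)/(2·14) ≡ 27/28. 28⁻¹ ≡ 10 (mod 31), so λ ≡ 27·10 ≡ 22.
  x = λ² - 18 - 18 = 484 - 36 ≡ 14; y = λ·(18 - 14) - 14 ≡ 12. → (14, 12)
double: tangent at (14, 12): λ = (3·14² + 16)/(2·12) ≡ 15/24. 24⁻¹ ≡ 22 (mod 31), so λ ≡ 15·22 ≡ 20.
  x = λ² - 14 - 14 = 400 - 28 ≡ 0; y = λ·(14 - 0) - 12 ≡ 20. → (0, 20)
double: tangent at (0, 20): λ = (3·0² + 16)/(2·20) ≡ 16/9. 9⁻¹ ≡ 7 (mod 31), so λ ≡ 16·7 ≡ 19.
  x = λ² - 0 - 0 = 361 - 0 ≡ 20; y = λ·(0 - 20) - 20 ≡ 3. → (20, 3)

(20, 3)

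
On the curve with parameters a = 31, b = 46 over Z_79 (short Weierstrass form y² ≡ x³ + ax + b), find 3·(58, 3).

(23, 72)

Write P = (58, 3).
Repeated addition: build up to 3P.
2P: tangent at (58, 3): λ = (3·58² + 31)/(2·3) ≡ 11/6. 6⁻¹ ≡ 66 (mod 79), so λ ≡ 11·66 ≡ 15.
  x = λ² - 58 - 58 = 225 - 116 ≡ 30; y = λ·(58 - 30) - 3 ≡ 22. → (30, 22)
3P: (30, 22) + (58, 3). λ = (3 - 22)/(58 - 30) ≡ 60/28 mod 79. 28⁻¹ ≡ 48 (mod 79), so λ ≡ 36.
  x = λ² - 30 - 58 = 1296 - 88 ≡ 23; y = λ·(30 - 23) - 22 ≡ 72. → (23, 72)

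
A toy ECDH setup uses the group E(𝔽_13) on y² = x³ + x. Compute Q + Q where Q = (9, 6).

tangent at (9, 6): λ = (3·9² + 1)/(2·6) ≡ 10/12. 12⁻¹ ≡ 12 (mod 13) since 12·12 = 144 ≡ 1, so λ ≡ 10·12 ≡ 3.
  x = λ² - 9 - 9 = 9 - 18 ≡ 4; y = λ·(9 - 4) - 6 ≡ 9. → (4, 9)

(4, 9)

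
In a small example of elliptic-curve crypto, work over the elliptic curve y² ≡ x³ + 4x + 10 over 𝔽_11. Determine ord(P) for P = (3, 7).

2P: tangent at (3, 7): λ = (3·3² + 4)/(2·7) ≡ 9/3. 3⁻¹ ≡ 4 (mod 11), so λ ≡ 9·4 ≡ 3.
  x = λ² - 3 - 3 = 9 - 6 ≡ 3; y = λ·(3 - 3) - 7 ≡ 4. → (3, 4)
3P: (3, 4) + (3, 7): same x and y₁ ≡ -y₂, so the sum is the point at infinity.
3P = the point at infinity, so the order is 3.

3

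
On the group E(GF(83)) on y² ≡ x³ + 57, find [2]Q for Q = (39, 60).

tangent at (39, 60): λ = (3·39² + 0)/(2·60) ≡ 81/37. 37⁻¹ ≡ 9 (mod 83), so λ ≡ 81·9 ≡ 65.
  x = λ² - 39 - 39 = 4225 - 78 ≡ 80; y = λ·(39 - 80) - 60 ≡ 14. → (80, 14)

(80, 14)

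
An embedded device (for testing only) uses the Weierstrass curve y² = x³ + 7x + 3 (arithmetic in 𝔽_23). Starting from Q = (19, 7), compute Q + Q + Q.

(21, 2)

Repeated addition: build up to 3Q.
2Q: tangent at (19, 7): λ = (3·19² + 7)/(2·7) ≡ 9/14. 14⁻¹ ≡ 5 (mod 23) since 14·5 = 70 ≡ 1, so λ ≡ 9·5 ≡ 22.
  x = λ² - 19 - 19 = 484 - 38 ≡ 9; y = λ·(19 - 9) - 7 ≡ 6. → (9, 6)
3Q: (9, 6) + (19, 7). λ = (7 - 6)/(19 - 9) ≡ 1/10 mod 23. 10⁻¹ ≡ 7 (mod 23) since 10·7 = 70 ≡ 1, so λ ≡ 7.
  x = λ² - 9 - 19 = 49 - 28 ≡ 21; y = λ·(9 - 21) - 6 ≡ 2. → (21, 2)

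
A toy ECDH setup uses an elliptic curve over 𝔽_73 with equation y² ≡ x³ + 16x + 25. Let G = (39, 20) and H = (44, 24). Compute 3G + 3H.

First 3G:
Repeated addition: build up to 3G.
2G: tangent at (39, 20): λ = (3·39² + 16)/(2·20) ≡ 53/40. 40⁻¹ ≡ 42 (mod 73), so λ ≡ 53·42 ≡ 36.
  x = λ² - 39 - 39 = 1296 - 78 ≡ 50; y = λ·(39 - 50) - 20 ≡ 22. → (50, 22)
3G: (50, 22) + (39, 20). λ = (20 - 22)/(39 - 50) ≡ 71/62 mod 73. 62⁻¹ ≡ 53 (mod 73) since 62·53 = 3286 ≡ 1, so λ ≡ 40.
  x = λ² - 50 - 39 = 1600 - 89 ≡ 51; y = λ·(50 - 51) - 22 ≡ 11. → (51, 11)
3G = (51, 11).
Next 3H:
Repeated addition: build up to 3H.
2H: tangent at (44, 24): λ = (3·44² + 16)/(2·24) ≡ 57/48. 48⁻¹ ≡ 35 (mod 73), so λ ≡ 57·35 ≡ 24.
  x = λ² - 44 - 44 = 576 - 88 ≡ 50; y = λ·(44 - 50) - 24 ≡ 51. → (50, 51)
3H: (50, 51) + (44, 24). λ = (24 - 51)/(44 - 50) ≡ 46/67 mod 73. 67⁻¹ ≡ 12 (mod 73), so λ ≡ 41.
  x = λ² - 50 - 44 = 1681 - 94 ≡ 54; y = λ·(50 - 54) - 51 ≡ 4. → (54, 4)
3H = (54, 4).
Finally 3G + 3H:
(51, 11) + (54, 4). λ = (4 - 11)/(54 - 51) ≡ 66/3 mod 73. 3⁻¹ ≡ 49 (mod 73) since 3·49 = 147 ≡ 1, so λ ≡ 22.
  x = λ² - 51 - 54 = 484 - 105 ≡ 14; y = λ·(51 - 14) - 11 ≡ 0. → (14, 0)

(14, 0)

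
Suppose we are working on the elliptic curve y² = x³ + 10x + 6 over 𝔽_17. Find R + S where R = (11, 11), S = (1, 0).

(11, 11) + (1, 0). λ = (0 - 11)/(1 - 11) ≡ 6/7 mod 17. 7⁻¹ ≡ 5 (mod 17), so λ ≡ 13.
  x = λ² - 11 - 1 = 169 - 12 ≡ 4; y = λ·(11 - 4) - 11 ≡ 12. → (4, 12)

(4, 12)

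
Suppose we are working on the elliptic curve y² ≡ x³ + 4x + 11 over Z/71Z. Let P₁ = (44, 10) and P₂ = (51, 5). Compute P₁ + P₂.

(62, 13)

(44, 10) + (51, 5). λ = (5 - 10)/(51 - 44) ≡ 66/7 mod 71. 7⁻¹ ≡ 61 (mod 71) since 7·61 = 427 ≡ 1, so λ ≡ 50.
  x = λ² - 44 - 51 = 2500 - 95 ≡ 62; y = λ·(44 - 62) - 10 ≡ 13. → (62, 13)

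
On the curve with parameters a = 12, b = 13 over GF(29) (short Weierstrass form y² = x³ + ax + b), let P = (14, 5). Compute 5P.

Double-and-add on 5 = (101)₂. Start with P = (14, 5) for the leading 1-bit.
double: tangent at (14, 5): λ = (3·14² + 12)/(2·5) ≡ 20/10. 10⁻¹ ≡ 3 (mod 29), so λ ≡ 20·3 ≡ 2.
  x = λ² - 14 - 14 = 4 - 28 ≡ 5; y = λ·(14 - 5) - 5 ≡ 13. → (5, 13)
double: tangent at (5, 13): λ = (3·5² + 12)/(2·13) ≡ 0/26. 26⁻¹ ≡ 19 (mod 29) since 26·19 = 494 ≡ 1, so λ ≡ 0·19 ≡ 0.
  x = λ² - 5 - 5 = 0 - 10 ≡ 19; y = λ·(5 - 19) - 13 ≡ 16. → (19, 16)
add P: (19, 16) + (14, 5). λ = (5 - 16)/(14 - 19) ≡ 18/24 mod 29. 24⁻¹ ≡ 23 (mod 29) since 24·23 = 552 ≡ 1, so λ ≡ 8.
  x = λ² - 19 - 14 = 64 - 33 ≡ 2; y = λ·(19 - 2) - 16 ≡ 4. → (2, 4)

(2, 4)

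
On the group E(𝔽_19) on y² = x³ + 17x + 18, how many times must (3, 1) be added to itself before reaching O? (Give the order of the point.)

3

2P: tangent at (3, 1): λ = (3·3² + 17)/(2·1) ≡ 6/2. 2⁻¹ ≡ 10 (mod 19), so λ ≡ 6·10 ≡ 3.
  x = λ² - 3 - 3 = 9 - 6 ≡ 3; y = λ·(3 - 3) - 1 ≡ 18. → (3, 18)
3P: (3, 18) + (3, 1): same x and y₁ ≡ -y₂, so the sum is O.
3P = O, so the order is 3.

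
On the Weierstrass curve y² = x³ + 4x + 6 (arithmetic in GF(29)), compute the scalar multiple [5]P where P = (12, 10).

Double-and-add on 5 = (101)₂. Start with P = (12, 10) for the leading 1-bit.
double: tangent at (12, 10): λ = (3·12² + 4)/(2·10) ≡ 1/20. 20⁻¹ ≡ 16 (mod 29), so λ ≡ 1·16 ≡ 16.
  x = λ² - 12 - 12 = 256 - 24 ≡ 0; y = λ·(12 - 0) - 10 ≡ 8. → (0, 8)
double: tangent at (0, 8): λ = (3·0² + 4)/(2·8) ≡ 4/16. 16⁻¹ ≡ 20 (mod 29) since 16·20 = 320 ≡ 1, so λ ≡ 4·20 ≡ 22.
  x = λ² - 0 - 0 = 484 - 0 ≡ 20; y = λ·(0 - 20) - 8 ≡ 16. → (20, 16)
add P: (20, 16) + (12, 10). λ = (10 - 16)/(12 - 20) ≡ 23/21 mod 29. 21⁻¹ ≡ 18 (mod 29), so λ ≡ 8.
  x = λ² - 20 - 12 = 64 - 32 ≡ 3; y = λ·(20 - 3) - 16 ≡ 4. → (3, 4)

(3, 4)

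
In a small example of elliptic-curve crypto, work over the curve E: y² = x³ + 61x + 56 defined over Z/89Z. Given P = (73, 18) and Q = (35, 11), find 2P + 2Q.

(67, 80)

First 2P:
Repeated addition: build up to 2P.
2P: tangent at (73, 18): λ = (3·73² + 61)/(2·18) ≡ 28/36. 36⁻¹ ≡ 47 (mod 89), so λ ≡ 28·47 ≡ 70.
  x = λ² - 73 - 73 = 4900 - 146 ≡ 37; y = λ·(73 - 37) - 18 ≡ 10. → (37, 10)
2P = (37, 10).
Next 2Q:
Repeated addition: build up to 2Q.
2Q: tangent at (35, 11): λ = (3·35² + 61)/(2·11) ≡ 87/22. 22⁻¹ ≡ 85 (mod 89), so λ ≡ 87·85 ≡ 8.
  x = λ² - 35 - 35 = 64 - 70 ≡ 83; y = λ·(35 - 83) - 11 ≡ 50. → (83, 50)
2Q = (83, 50).
Finally 2P + 2Q:
(37, 10) + (83, 50). λ = (50 - 10)/(83 - 37) ≡ 40/46 mod 89. 46⁻¹ ≡ 60 (mod 89), so λ ≡ 86.
  x = λ² - 37 - 83 = 7396 - 120 ≡ 67; y = λ·(37 - 67) - 10 ≡ 80. → (67, 80)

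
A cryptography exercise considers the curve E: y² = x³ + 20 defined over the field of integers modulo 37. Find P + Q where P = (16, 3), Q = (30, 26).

(16, 3) + (30, 26). λ = (26 - 3)/(30 - 16) ≡ 23/14 mod 37. 14⁻¹ ≡ 8 (mod 37) since 14·8 = 112 ≡ 1, so λ ≡ 36.
  x = λ² - 16 - 30 = 1296 - 46 ≡ 29; y = λ·(16 - 29) - 3 ≡ 10. → (29, 10)

(29, 10)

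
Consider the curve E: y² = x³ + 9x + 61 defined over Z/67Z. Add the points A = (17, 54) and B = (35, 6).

(37, 44)

(17, 54) + (35, 6). λ = (6 - 54)/(35 - 17) ≡ 19/18 mod 67. 18⁻¹ ≡ 41 (mod 67) since 18·41 = 738 ≡ 1, so λ ≡ 42.
  x = λ² - 17 - 35 = 1764 - 52 ≡ 37; y = λ·(17 - 37) - 54 ≡ 44. → (37, 44)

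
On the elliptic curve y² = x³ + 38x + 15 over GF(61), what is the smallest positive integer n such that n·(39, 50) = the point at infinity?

2P: tangent at (39, 50): λ = (3·39² + 38)/(2·50) ≡ 26/39. 39⁻¹ ≡ 36 (mod 61), so λ ≡ 26·36 ≡ 21.
  x = λ² - 39 - 39 = 441 - 78 ≡ 58; y = λ·(39 - 58) - 50 ≡ 39. → (58, 39)
3P: (58, 39) + (39, 50). λ = (50 - 39)/(39 - 58) ≡ 11/42 mod 61. 42⁻¹ ≡ 16 (mod 61), so λ ≡ 54.
  x = λ² - 58 - 39 = 2916 - 97 ≡ 13; y = λ·(58 - 13) - 39 ≡ 12. → (13, 12)
4P: (13, 12) + (39, 50). λ = (50 - 12)/(39 - 13) ≡ 38/26 mod 61. 26⁻¹ ≡ 54 (mod 61), so λ ≡ 39.
  x = λ² - 13 - 39 = 1521 - 52 ≡ 5; y = λ·(13 - 5) - 12 ≡ 56. → (5, 56)
5P: (5, 56) + (39, 50). λ = (50 - 56)/(39 - 5) ≡ 55/34 mod 61. 34⁻¹ ≡ 9 (mod 61) since 34·9 = 306 ≡ 1, so λ ≡ 7.
  x = λ² - 5 - 39 = 49 - 44 ≡ 5; y = λ·(5 - 5) - 56 ≡ 5. → (5, 5)
6P: (5, 5) + (39, 50). λ = (50 - 5)/(39 - 5) ≡ 45/34 mod 61. 34⁻¹ ≡ 9 (mod 61) since 34·9 = 306 ≡ 1, so λ ≡ 39.
  x = λ² - 5 - 39 = 1521 - 44 ≡ 13; y = λ·(5 - 13) - 5 ≡ 49. → (13, 49)
7P: (13, 49) + (39, 50). λ = (50 - 49)/(39 - 13) ≡ 1/26 mod 61. 26⁻¹ ≡ 54 (mod 61) since 26·54 = 1404 ≡ 1, so λ ≡ 54.
  x = λ² - 13 - 39 = 2916 - 52 ≡ 58; y = λ·(13 - 58) - 49 ≡ 22. → (58, 22)
8P: (58, 22) + (39, 50). λ = (50 - 22)/(39 - 58) ≡ 28/42 mod 61. 42⁻¹ ≡ 16 (mod 61), so λ ≡ 21.
  x = λ² - 58 - 39 = 441 - 97 ≡ 39; y = λ·(58 - 39) - 22 ≡ 11. → (39, 11)
9P: (39, 11) + (39, 50): same x and y₁ ≡ -y₂, so the sum is the point at infinity.
9P = the point at infinity, so the order is 9.

9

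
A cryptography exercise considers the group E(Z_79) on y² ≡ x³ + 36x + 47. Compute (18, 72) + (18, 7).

O

The two points share x = 18 and their y-coordinates satisfy 72 + 7 ≡ 0 (mod 79), so they are inverses. Their sum is O.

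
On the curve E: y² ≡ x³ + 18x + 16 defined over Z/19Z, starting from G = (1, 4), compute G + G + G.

(1, 15)

Repeated addition: build up to 3G.
2G: tangent at (1, 4): λ = (3·1² + 18)/(2·4) ≡ 2/8. 8⁻¹ ≡ 12 (mod 19), so λ ≡ 2·12 ≡ 5.
  x = λ² - 1 - 1 = 25 - 2 ≡ 4; y = λ·(1 - 4) - 4 ≡ 0. → (4, 0)
3G: (4, 0) + (1, 4). λ = (4 - 0)/(1 - 4) ≡ 4/16 mod 19. 16⁻¹ ≡ 6 (mod 19), so λ ≡ 5.
  x = λ² - 4 - 1 = 25 - 5 ≡ 1; y = λ·(4 - 1) - 0 ≡ 15. → (1, 15)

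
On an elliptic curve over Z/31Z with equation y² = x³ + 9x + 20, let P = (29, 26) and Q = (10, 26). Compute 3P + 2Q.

(17, 23)

First 3P:
Repeated addition: build up to 3P.
2P: tangent at (29, 26): λ = (3·29² + 9)/(2·26) ≡ 21/21. 21⁻¹ ≡ 3 (mod 31) since 21·3 = 63 ≡ 1, so λ ≡ 21·3 ≡ 1.
  x = λ² - 29 - 29 = 1 - 58 ≡ 5; y = λ·(29 - 5) - 26 ≡ 29. → (5, 29)
3P: (5, 29) + (29, 26). λ = (26 - 29)/(29 - 5) ≡ 28/24 mod 31. 24⁻¹ ≡ 22 (mod 31), so λ ≡ 27.
  x = λ² - 5 - 29 = 729 - 34 ≡ 13; y = λ·(5 - 13) - 29 ≡ 3. → (13, 3)
3P = (13, 3).
Next 2Q:
Repeated addition: build up to 2Q.
2Q: tangent at (10, 26): λ = (3·10² + 9)/(2·26) ≡ 30/21. 21⁻¹ ≡ 3 (mod 31) since 21·3 = 63 ≡ 1, so λ ≡ 30·3 ≡ 28.
  x = λ² - 10 - 10 = 784 - 20 ≡ 20; y = λ·(10 - 20) - 26 ≡ 4. → (20, 4)
2Q = (20, 4).
Finally 3P + 2Q:
(13, 3) + (20, 4). λ = (4 - 3)/(20 - 13) ≡ 1/7 mod 31. 7⁻¹ ≡ 9 (mod 31) since 7·9 = 63 ≡ 1, so λ ≡ 9.
  x = λ² - 13 - 20 = 81 - 33 ≡ 17; y = λ·(13 - 17) - 3 ≡ 23. → (17, 23)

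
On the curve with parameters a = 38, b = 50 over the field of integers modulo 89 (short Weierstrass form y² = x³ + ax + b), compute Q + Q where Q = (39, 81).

tangent at (39, 81): λ = (3·39² + 38)/(2·81) ≡ 62/73. 73⁻¹ ≡ 50 (mod 89) since 73·50 = 3650 ≡ 1, so λ ≡ 62·50 ≡ 74.
  x = λ² - 39 - 39 = 5476 - 78 ≡ 58; y = λ·(39 - 58) - 81 ≡ 26. → (58, 26)

(58, 26)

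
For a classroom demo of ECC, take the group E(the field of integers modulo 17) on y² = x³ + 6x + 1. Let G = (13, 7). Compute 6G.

Repeated addition: build up to 6G.
2G: tangent at (13, 7): λ = (3·13² + 6)/(2·7) ≡ 3/14. 14⁻¹ ≡ 11 (mod 17), so λ ≡ 3·11 ≡ 16.
  x = λ² - 13 - 13 = 256 - 26 ≡ 9; y = λ·(13 - 9) - 7 ≡ 6. → (9, 6)
3G: (9, 6) + (13, 7). λ = (7 - 6)/(13 - 9) ≡ 1/4 mod 17. 4⁻¹ ≡ 13 (mod 17), so λ ≡ 13.
  x = λ² - 9 - 13 = 169 - 22 ≡ 11; y = λ·(9 - 11) - 6 ≡ 2. → (11, 2)
4G: (11, 2) + (13, 7). λ = (7 - 2)/(13 - 11) ≡ 5/2 mod 17. 2⁻¹ ≡ 9 (mod 17) since 2·9 = 18 ≡ 1, so λ ≡ 11.
  x = λ² - 11 - 13 = 121 - 24 ≡ 12; y = λ·(11 - 12) - 2 ≡ 4. → (12, 4)
5G: (12, 4) + (13, 7). λ = (7 - 4)/(13 - 12) ≡ 3/1 mod 17. 1⁻¹ ≡ 1 (mod 17), so λ ≡ 3.
  x = λ² - 12 - 13 = 9 - 25 ≡ 1; y = λ·(12 - 1) - 4 ≡ 12. → (1, 12)
6G: (1, 12) + (13, 7). λ = (7 - 12)/(13 - 1) ≡ 12/12 mod 17. 12⁻¹ ≡ 10 (mod 17) since 12·10 = 120 ≡ 1, so λ ≡ 1.
  x = λ² - 1 - 13 = 1 - 14 ≡ 4; y = λ·(1 - 4) - 12 ≡ 2. → (4, 2)

(4, 2)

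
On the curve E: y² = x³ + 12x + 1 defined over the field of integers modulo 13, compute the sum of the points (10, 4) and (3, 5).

(10, 4) + (3, 5). λ = (5 - 4)/(3 - 10) ≡ 1/6 mod 13. 6⁻¹ ≡ 11 (mod 13), so λ ≡ 11.
  x = λ² - 10 - 3 = 121 - 13 ≡ 4; y = λ·(10 - 4) - 4 ≡ 10. → (4, 10)

(4, 10)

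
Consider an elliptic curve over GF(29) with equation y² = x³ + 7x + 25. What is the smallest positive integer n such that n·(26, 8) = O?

2P: tangent at (26, 8): λ = (3·26² + 7)/(2·8) ≡ 5/16. 16⁻¹ ≡ 20 (mod 29) since 16·20 = 320 ≡ 1, so λ ≡ 5·20 ≡ 13.
  x = λ² - 26 - 26 = 169 - 52 ≡ 1; y = λ·(26 - 1) - 8 ≡ 27. → (1, 27)
3P: (1, 27) + (26, 8). λ = (8 - 27)/(26 - 1) ≡ 10/25 mod 29. 25⁻¹ ≡ 7 (mod 29), so λ ≡ 12.
  x = λ² - 1 - 26 = 144 - 27 ≡ 1; y = λ·(1 - 1) - 27 ≡ 2. → (1, 2)
4P: (1, 2) + (26, 8). λ = (8 - 2)/(26 - 1) ≡ 6/25 mod 29. 25⁻¹ ≡ 7 (mod 29) since 25·7 = 175 ≡ 1, so λ ≡ 13.
  x = λ² - 1 - 26 = 169 - 27 ≡ 26; y = λ·(1 - 26) - 2 ≡ 21. → (26, 21)
5P: (26, 21) + (26, 8): same x and y₁ ≡ -y₂, so the sum is O.
5P = O, so the order is 5.

5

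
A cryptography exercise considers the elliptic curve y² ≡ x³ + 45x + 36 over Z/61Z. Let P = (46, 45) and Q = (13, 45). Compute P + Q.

(2, 16)

(46, 45) + (13, 45). λ = (45 - 45)/(13 - 46) ≡ 0/28 mod 61. 28⁻¹ ≡ 24 (mod 61) since 28·24 = 672 ≡ 1, so λ ≡ 0.
  x = λ² - 46 - 13 = 0 - 59 ≡ 2; y = λ·(46 - 2) - 45 ≡ 16. → (2, 16)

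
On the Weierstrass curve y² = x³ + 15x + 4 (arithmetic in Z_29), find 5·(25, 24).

(6, 22)

Write G = (25, 24).
Repeated addition: build up to 5G.
2G: tangent at (25, 24): λ = (3·25² + 15)/(2·24) ≡ 5/19. 19⁻¹ ≡ 26 (mod 29), so λ ≡ 5·26 ≡ 14.
  x = λ² - 25 - 25 = 196 - 50 ≡ 1; y = λ·(25 - 1) - 24 ≡ 22. → (1, 22)
3G: (1, 22) + (25, 24). λ = (24 - 22)/(25 - 1) ≡ 2/24 mod 29. 24⁻¹ ≡ 23 (mod 29) since 24·23 = 552 ≡ 1, so λ ≡ 17.
  x = λ² - 1 - 25 = 289 - 26 ≡ 2; y = λ·(1 - 2) - 22 ≡ 19. → (2, 19)
4G: (2, 19) + (25, 24). λ = (24 - 19)/(25 - 2) ≡ 5/23 mod 29. 23⁻¹ ≡ 24 (mod 29) since 23·24 = 552 ≡ 1, so λ ≡ 4.
  x = λ² - 2 - 25 = 16 - 27 ≡ 18; y = λ·(2 - 18) - 19 ≡ 4. → (18, 4)
5G: (18, 4) + (25, 24). λ = (24 - 4)/(25 - 18) ≡ 20/7 mod 29. 7⁻¹ ≡ 25 (mod 29), so λ ≡ 7.
  x = λ² - 18 - 25 = 49 - 43 ≡ 6; y = λ·(18 - 6) - 4 ≡ 22. → (6, 22)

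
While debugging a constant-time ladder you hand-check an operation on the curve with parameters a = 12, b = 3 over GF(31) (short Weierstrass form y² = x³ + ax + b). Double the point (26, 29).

(20, 11)

tangent at (26, 29): λ = (3·26² + 12)/(2·29) ≡ 25/27. 27⁻¹ ≡ 23 (mod 31), so λ ≡ 25·23 ≡ 17.
  x = λ² - 26 - 26 = 289 - 52 ≡ 20; y = λ·(26 - 20) - 29 ≡ 11. → (20, 11)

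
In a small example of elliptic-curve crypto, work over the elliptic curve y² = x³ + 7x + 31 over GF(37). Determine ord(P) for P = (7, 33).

8

2P: tangent at (7, 33): λ = (3·7² + 7)/(2·33) ≡ 6/29. 29⁻¹ ≡ 23 (mod 37), so λ ≡ 6·23 ≡ 27.
  x = λ² - 7 - 7 = 729 - 14 ≡ 12; y = λ·(7 - 12) - 33 ≡ 17. → (12, 17)
3P: (12, 17) + (7, 33). λ = (33 - 17)/(7 - 12) ≡ 16/32 mod 37. 32⁻¹ ≡ 22 (mod 37) since 32·22 = 704 ≡ 1, so λ ≡ 19.
  x = λ² - 12 - 7 = 361 - 19 ≡ 9; y = λ·(12 - 9) - 17 ≡ 3. → (9, 3)
4P: (9, 3) + (7, 33). λ = (33 - 3)/(7 - 9) ≡ 30/35 mod 37. 35⁻¹ ≡ 18 (mod 37), so λ ≡ 22.
  x = λ² - 9 - 7 = 484 - 16 ≡ 24; y = λ·(9 - 24) - 3 ≡ 0. → (24, 0)
5P: (24, 0) + (7, 33). λ = (33 - 0)/(7 - 24) ≡ 33/20 mod 37. 20⁻¹ ≡ 13 (mod 37), so λ ≡ 22.
  x = λ² - 24 - 7 = 484 - 31 ≡ 9; y = λ·(24 - 9) - 0 ≡ 34. → (9, 34)
6P: (9, 34) + (7, 33). λ = (33 - 34)/(7 - 9) ≡ 36/35 mod 37. 35⁻¹ ≡ 18 (mod 37), so λ ≡ 19.
  x = λ² - 9 - 7 = 361 - 16 ≡ 12; y = λ·(9 - 12) - 34 ≡ 20. → (12, 20)
7P: (12, 20) + (7, 33). λ = (33 - 20)/(7 - 12) ≡ 13/32 mod 37. 32⁻¹ ≡ 22 (mod 37), so λ ≡ 27.
  x = λ² - 12 - 7 = 729 - 19 ≡ 7; y = λ·(12 - 7) - 20 ≡ 4. → (7, 4)
8P: (7, 4) + (7, 33): same x and y₁ ≡ -y₂, so the sum is O.
8P = O, so the order is 8.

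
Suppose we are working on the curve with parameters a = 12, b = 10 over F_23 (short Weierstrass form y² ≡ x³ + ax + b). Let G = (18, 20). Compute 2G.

(19, 6)

tangent at (18, 20): λ = (3·18² + 12)/(2·20) ≡ 18/17. 17⁻¹ ≡ 19 (mod 23) since 17·19 = 323 ≡ 1, so λ ≡ 18·19 ≡ 20.
  x = λ² - 18 - 18 = 400 - 36 ≡ 19; y = λ·(18 - 19) - 20 ≡ 6. → (19, 6)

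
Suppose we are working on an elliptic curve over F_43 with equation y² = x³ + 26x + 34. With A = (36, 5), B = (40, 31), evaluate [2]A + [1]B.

First 2A:
Repeated addition: build up to 2A.
2A: tangent at (36, 5): λ = (3·36² + 26)/(2·5) ≡ 1/10. 10⁻¹ ≡ 13 (mod 43) since 10·13 = 130 ≡ 1, so λ ≡ 1·13 ≡ 13.
  x = λ² - 36 - 36 = 169 - 72 ≡ 11; y = λ·(36 - 11) - 5 ≡ 19. → (11, 19)
2A = (11, 19).
Finally 2A + B:
(11, 19) + (40, 31). λ = (31 - 19)/(40 - 11) ≡ 12/29 mod 43. 29⁻¹ ≡ 3 (mod 43), so λ ≡ 36.
  x = λ² - 11 - 40 = 1296 - 51 ≡ 41; y = λ·(11 - 41) - 19 ≡ 19. → (41, 19)

(41, 19)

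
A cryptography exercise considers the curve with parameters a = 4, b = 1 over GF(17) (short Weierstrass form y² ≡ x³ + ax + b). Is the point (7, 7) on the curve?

yes

y² = 7² ≡ 15; x³ + 4x + 1 = 372 ≡ 15 (mod 17). 15 = 15.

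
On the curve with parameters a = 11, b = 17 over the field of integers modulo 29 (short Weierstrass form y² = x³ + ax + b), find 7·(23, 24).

(17, 19)

Write Q = (23, 24).
Repeated addition: build up to 7Q.
2Q: tangent at (23, 24): λ = (3·23² + 11)/(2·24) ≡ 3/19. 19⁻¹ ≡ 26 (mod 29), so λ ≡ 3·26 ≡ 20.
  x = λ² - 23 - 23 = 400 - 46 ≡ 6; y = λ·(23 - 6) - 24 ≡ 26. → (6, 26)
3Q: (6, 26) + (23, 24). λ = (24 - 26)/(23 - 6) ≡ 27/17 mod 29. 17⁻¹ ≡ 12 (mod 29) since 17·12 = 204 ≡ 1, so λ ≡ 5.
  x = λ² - 6 - 23 = 25 - 29 ≡ 25; y = λ·(6 - 25) - 26 ≡ 24. → (25, 24)
4Q: (25, 24) + (23, 24). λ = (24 - 24)/(23 - 25) ≡ 0/27 mod 29. 27⁻¹ ≡ 14 (mod 29), so λ ≡ 0.
  x = λ² - 25 - 23 = 0 - 48 ≡ 10; y = λ·(25 - 10) - 24 ≡ 5. → (10, 5)
5Q: (10, 5) + (23, 24). λ = (24 - 5)/(23 - 10) ≡ 19/13 mod 29. 13⁻¹ ≡ 9 (mod 29), so λ ≡ 26.
  x = λ² - 10 - 23 = 676 - 33 ≡ 5; y = λ·(10 - 5) - 5 ≡ 9. → (5, 9)
6Q: (5, 9) + (23, 24). λ = (24 - 9)/(23 - 5) ≡ 15/18 mod 29. 18⁻¹ ≡ 21 (mod 29), so λ ≡ 25.
  x = λ² - 5 - 23 = 625 - 28 ≡ 17; y = λ·(5 - 17) - 9 ≡ 10. → (17, 10)
7Q: (17, 10) + (23, 24). λ = (24 - 10)/(23 - 17) ≡ 14/6 mod 29. 6⁻¹ ≡ 5 (mod 29) since 6·5 = 30 ≡ 1, so λ ≡ 12.
  x = λ² - 17 - 23 = 144 - 40 ≡ 17; y = λ·(17 - 17) - 10 ≡ 19. → (17, 19)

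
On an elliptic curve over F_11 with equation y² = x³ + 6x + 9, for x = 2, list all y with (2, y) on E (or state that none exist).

x³ + 6x + 9 = 29 ≡ 7 (mod 11).
7 is a non-residue mod 11; no y exists.

none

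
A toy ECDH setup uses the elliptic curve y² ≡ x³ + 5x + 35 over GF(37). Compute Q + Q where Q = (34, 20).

(17, 1)

tangent at (34, 20): λ = (3·34² + 5)/(2·20) ≡ 32/3. 3⁻¹ ≡ 25 (mod 37) since 3·25 = 75 ≡ 1, so λ ≡ 32·25 ≡ 23.
  x = λ² - 34 - 34 = 529 - 68 ≡ 17; y = λ·(34 - 17) - 20 ≡ 1. → (17, 1)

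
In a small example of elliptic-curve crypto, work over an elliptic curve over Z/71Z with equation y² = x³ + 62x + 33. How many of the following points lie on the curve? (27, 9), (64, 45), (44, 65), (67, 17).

2

(27, 9): 9² ≡ 10, rhs ≡ 19 → off.
(64, 45): 45² ≡ 37, rhs ≡ 37 → on.
(44, 65): 65² ≡ 36, rhs ≡ 47 → off.
(67, 17): 17² ≡ 5, rhs ≡ 5 → on.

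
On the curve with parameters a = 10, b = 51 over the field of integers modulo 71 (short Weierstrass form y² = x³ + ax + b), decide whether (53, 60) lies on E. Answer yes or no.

no

y² = 60² ≡ 50; x³ + 10x + 51 = 149458 ≡ 3 (mod 71). 50 ≠ 3.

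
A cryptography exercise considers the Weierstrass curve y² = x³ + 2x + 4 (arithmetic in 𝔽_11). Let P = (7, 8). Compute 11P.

(3, 2)

Double-and-add on 11 = (1011)₂. Start with P = (7, 8) for the leading 1-bit.
double: tangent at (7, 8): λ = (3·7² + 2)/(2·8) ≡ 6/5. 5⁻¹ ≡ 9 (mod 11), so λ ≡ 6·9 ≡ 10.
  x = λ² - 7 - 7 = 100 - 14 ≡ 9; y = λ·(7 - 9) - 8 ≡ 5. → (9, 5)
double: tangent at (9, 5): λ = (3·9² + 2)/(2·5) ≡ 3/10. 10⁻¹ ≡ 10 (mod 11) since 10·10 = 100 ≡ 1, so λ ≡ 3·10 ≡ 8.
  x = λ² - 9 - 9 = 64 - 18 ≡ 2; y = λ·(9 - 2) - 5 ≡ 7. → (2, 7)
add P: (2, 7) + (7, 8). λ = (8 - 7)/(7 - 2) ≡ 1/5 mod 11. 5⁻¹ ≡ 9 (mod 11), so λ ≡ 9.
  x = λ² - 2 - 7 = 81 - 9 ≡ 6; y = λ·(2 - 6) - 7 ≡ 1. → (6, 1)
double: tangent at (6, 1): λ = (3·6² + 2)/(2·1) ≡ 0/2. 2⁻¹ ≡ 6 (mod 11) since 2·6 = 12 ≡ 1, so λ ≡ 0·6 ≡ 0.
  x = λ² - 6 - 6 = 0 - 12 ≡ 10; y = λ·(6 - 10) - 1 ≡ 10. → (10, 10)
add P: (10, 10) + (7, 8). λ = (8 - 10)/(7 - 10) ≡ 9/8 mod 11. 8⁻¹ ≡ 7 (mod 11), so λ ≡ 8.
  x = λ² - 10 - 7 = 64 - 17 ≡ 3; y = λ·(10 - 3) - 10 ≡ 2. → (3, 2)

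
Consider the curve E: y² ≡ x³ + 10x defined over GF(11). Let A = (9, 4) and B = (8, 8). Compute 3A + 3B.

First 3A:
Repeated addition: build up to 3A.
2A: tangent at (9, 4): λ = (3·9² + 10)/(2·4) ≡ 0/8. 8⁻¹ ≡ 7 (mod 11), so λ ≡ 0·7 ≡ 0.
  x = λ² - 9 - 9 = 0 - 18 ≡ 4; y = λ·(9 - 4) - 4 ≡ 7. → (4, 7)
3A: (4, 7) + (9, 4). λ = (4 - 7)/(9 - 4) ≡ 8/5 mod 11. 5⁻¹ ≡ 9 (mod 11) since 5·9 = 45 ≡ 1, so λ ≡ 6.
  x = λ² - 4 - 9 = 36 - 13 ≡ 1; y = λ·(4 - 1) - 7 ≡ 0. → (1, 0)
3A = (1, 0).
Next 3B:
Repeated addition: build up to 3B.
2B: tangent at (8, 8): λ = (3·8² + 10)/(2·8) ≡ 4/5. 5⁻¹ ≡ 9 (mod 11), so λ ≡ 4·9 ≡ 3.
  x = λ² - 8 - 8 = 9 - 16 ≡ 4; y = λ·(8 - 4) - 8 ≡ 4. → (4, 4)
3B: (4, 4) + (8, 8). λ = (8 - 4)/(8 - 4) ≡ 4/4 mod 11. 4⁻¹ ≡ 3 (mod 11) since 4·3 = 12 ≡ 1, so λ ≡ 1.
  x = λ² - 4 - 8 = 1 - 12 ≡ 0; y = λ·(4 - 0) - 4 ≡ 0. → (0, 0)
3B = (0, 0).
Finally 3A + 3B:
(1, 0) + (0, 0). λ = (0 - 0)/(0 - 1) ≡ 0/10 mod 11. 10⁻¹ ≡ 10 (mod 11), so λ ≡ 0.
  x = λ² - 1 - 0 = 0 - 1 ≡ 10; y = λ·(1 - 10) - 0 ≡ 0. → (10, 0)

(10, 0)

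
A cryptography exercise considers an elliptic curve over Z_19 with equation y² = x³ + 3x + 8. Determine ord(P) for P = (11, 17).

2P: tangent at (11, 17): λ = (3·11² + 3)/(2·17) ≡ 5/15. 15⁻¹ ≡ 14 (mod 19) since 15·14 = 210 ≡ 1, so λ ≡ 5·14 ≡ 13.
  x = λ² - 11 - 11 = 169 - 22 ≡ 14; y = λ·(11 - 14) - 17 ≡ 1. → (14, 1)
3P: (14, 1) + (11, 17). λ = (17 - 1)/(11 - 14) ≡ 16/16 mod 19. 16⁻¹ ≡ 6 (mod 19) since 16·6 = 96 ≡ 1, so λ ≡ 1.
  x = λ² - 14 - 11 = 1 - 25 ≡ 14; y = λ·(14 - 14) - 1 ≡ 18. → (14, 18)
4P: (14, 18) + (11, 17). λ = (17 - 18)/(11 - 14) ≡ 18/16 mod 19. 16⁻¹ ≡ 6 (mod 19), so λ ≡ 13.
  x = λ² - 14 - 11 = 169 - 25 ≡ 11; y = λ·(14 - 11) - 18 ≡ 2. → (11, 2)
5P: (11, 2) + (11, 17): same x and y₁ ≡ -y₂, so the sum is O.
5P = O, so the order is 5.

5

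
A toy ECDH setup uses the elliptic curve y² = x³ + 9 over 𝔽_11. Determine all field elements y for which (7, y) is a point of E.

x³ + 0x + 9 = 352 ≡ 0 (mod 11).
Only y = 0 satisfies y² ≡ 0.

0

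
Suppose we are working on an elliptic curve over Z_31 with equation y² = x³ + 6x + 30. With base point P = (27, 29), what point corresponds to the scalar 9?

Repeated addition: build up to 9P.
2P: tangent at (27, 29): λ = (3·27² + 6)/(2·29) ≡ 23/27. 27⁻¹ ≡ 23 (mod 31), so λ ≡ 23·23 ≡ 2.
  x = λ² - 27 - 27 = 4 - 54 ≡ 12; y = λ·(27 - 12) - 29 ≡ 1. → (12, 1)
3P: (12, 1) + (27, 29). λ = (29 - 1)/(27 - 12) ≡ 28/15 mod 31. 15⁻¹ ≡ 29 (mod 31) since 15·29 = 435 ≡ 1, so λ ≡ 6.
  x = λ² - 12 - 27 = 36 - 39 ≡ 28; y = λ·(12 - 28) - 1 ≡ 27. → (28, 27)
4P: (28, 27) + (27, 29). λ = (29 - 27)/(27 - 28) ≡ 2/30 mod 31. 30⁻¹ ≡ 30 (mod 31), so λ ≡ 29.
  x = λ² - 28 - 27 = 841 - 55 ≡ 11; y = λ·(28 - 11) - 27 ≡ 1. → (11, 1)
5P: (11, 1) + (27, 29). λ = (29 - 1)/(27 - 11) ≡ 28/16 mod 31. 16⁻¹ ≡ 2 (mod 31), so λ ≡ 25.
  x = λ² - 11 - 27 = 625 - 38 ≡ 29; y = λ·(11 - 29) - 1 ≡ 14. → (29, 14)
6P: (29, 14) + (27, 29). λ = (29 - 14)/(27 - 29) ≡ 15/29 mod 31. 29⁻¹ ≡ 15 (mod 31) since 29·15 = 435 ≡ 1, so λ ≡ 8.
  x = λ² - 29 - 27 = 64 - 56 ≡ 8; y = λ·(29 - 8) - 14 ≡ 30. → (8, 30)
7P: (8, 30) + (27, 29). λ = (29 - 30)/(27 - 8) ≡ 30/19 mod 31. 19⁻¹ ≡ 18 (mod 31) since 19·18 = 342 ≡ 1, so λ ≡ 13.
  x = λ² - 8 - 27 = 169 - 35 ≡ 10; y = λ·(8 - 10) - 30 ≡ 6. → (10, 6)
8P: (10, 6) + (27, 29). λ = (29 - 6)/(27 - 10) ≡ 23/17 mod 31. 17⁻¹ ≡ 11 (mod 31) since 17·11 = 187 ≡ 1, so λ ≡ 5.
  x = λ² - 10 - 27 = 25 - 37 ≡ 19; y = λ·(10 - 19) - 6 ≡ 11. → (19, 11)
9P: (19, 11) + (27, 29). λ = (29 - 11)/(27 - 19) ≡ 18/8 mod 31. 8⁻¹ ≡ 4 (mod 31), so λ ≡ 10.
  x = λ² - 19 - 27 = 100 - 46 ≡ 23; y = λ·(19 - 23) - 11 ≡ 11. → (23, 11)

(23, 11)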